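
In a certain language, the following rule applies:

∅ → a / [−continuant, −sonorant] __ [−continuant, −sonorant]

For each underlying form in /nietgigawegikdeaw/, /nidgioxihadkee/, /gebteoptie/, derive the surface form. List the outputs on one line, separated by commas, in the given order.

/nietgigawegikdeaw/: /t/ and /g/ form a stop–stop cluster, so [a] is inserted between them. /k/ and /d/ form a stop–stop cluster, so [a] is inserted between them. → [nietagigawegikadeaw].
/nidgioxihadkee/: /d/ and /g/ form a stop–stop cluster, so [a] is inserted between them. /d/ and /k/ form a stop–stop cluster, so [a] is inserted between them. → [nidagioxihadakee].
/gebteoptie/: /b/ and /t/ form a stop–stop cluster, so [a] is inserted between them. /p/ and /t/ form a stop–stop cluster, so [a] is inserted between them. → [gebateopatie].

nietagigawegikadeaw, nidagioxihadakee, gebateopatie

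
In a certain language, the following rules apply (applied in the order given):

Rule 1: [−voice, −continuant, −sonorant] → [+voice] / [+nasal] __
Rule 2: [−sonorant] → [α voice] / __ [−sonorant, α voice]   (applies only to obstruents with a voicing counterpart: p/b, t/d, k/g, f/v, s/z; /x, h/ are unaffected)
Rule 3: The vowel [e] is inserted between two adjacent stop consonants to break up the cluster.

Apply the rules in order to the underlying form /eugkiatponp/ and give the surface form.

Rule 1 (post-nasal voicing): /p/ is a voiceless stop immediately after the nasal /n/, so it voices to [b]. /eugkiatponp/ → eugkiatponb.
Rule 2 (regressive voicing assimilation): /g/ precedes the voiceless obstruent /k/, so it devoices to [k] by assimilation. /eugkiatponb/ → eukkiatponb.
Rule 3 (stop-cluster e-epenthesis): /k/ and /k/ form a stop–stop cluster, so [e] is inserted between them. /t/ and /p/ form a stop–stop cluster, so [e] is inserted between them. /eukkiatponb/ → eukekiateponb.

eukekiateponb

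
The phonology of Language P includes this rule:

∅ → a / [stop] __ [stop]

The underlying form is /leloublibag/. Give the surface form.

leloublibag

No segment of /leloublibag/ meets the structural description of the rule, so the form surfaces unchanged.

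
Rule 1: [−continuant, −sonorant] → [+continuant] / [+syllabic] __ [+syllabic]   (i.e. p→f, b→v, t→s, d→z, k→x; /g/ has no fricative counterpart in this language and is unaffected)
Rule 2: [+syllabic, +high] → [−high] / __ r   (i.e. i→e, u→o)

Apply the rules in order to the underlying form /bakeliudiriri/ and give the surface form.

baxeliuzereri

Rule 1 (intervocalic spirantization): /k/ is a stop between vowels /a/ and /e/, so it spirantizes to the fricative [x]. /d/ is a stop between vowels /u/ and /i/, so it spirantizes to the fricative [z]. /bakeliudiriri/ → baxeliuziriri.
Rule 2 (pre-rhotic lowering): /i/ is a high vowel immediately before /r/, so it lowers to [e]. /i/ is a high vowel immediately before /r/, so it lowers to [e]. /baxeliuziriri/ → baxeliuzereri.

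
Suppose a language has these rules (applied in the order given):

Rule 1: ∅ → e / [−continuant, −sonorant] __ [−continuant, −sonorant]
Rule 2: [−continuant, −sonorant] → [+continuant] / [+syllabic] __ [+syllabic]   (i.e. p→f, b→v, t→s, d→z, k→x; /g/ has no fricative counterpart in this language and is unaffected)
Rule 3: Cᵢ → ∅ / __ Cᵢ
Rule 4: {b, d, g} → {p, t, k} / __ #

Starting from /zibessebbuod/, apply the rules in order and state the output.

zivesevevuot

Rule 1 (stop-cluster e-epenthesis): /b/ and /b/ form a stop–stop cluster, so [e] is inserted between them. /zibessebbuod/ → zibessebebuod.
Rule 2 (intervocalic spirantization): /b/ is a stop between vowels /i/ and /e/, so it spirantizes to the fricative [v]. /b/ is a stop between vowels /e/ and /e/, so it spirantizes to the fricative [v]. /b/ is a stop between vowels /e/ and /u/, so it spirantizes to the fricative [v]. /zibessebebuod/ → zivessevevuod.
Rule 3 (degemination): /ss/ is a geminate; the first /s/ deletes. /zivessevevuod/ → zivesevevuod.
Rule 4 (final devoicing): /d/ is a voiced stop in word-final position, so it devoices to [t]. /zivesevevuod/ → zivesevevuot.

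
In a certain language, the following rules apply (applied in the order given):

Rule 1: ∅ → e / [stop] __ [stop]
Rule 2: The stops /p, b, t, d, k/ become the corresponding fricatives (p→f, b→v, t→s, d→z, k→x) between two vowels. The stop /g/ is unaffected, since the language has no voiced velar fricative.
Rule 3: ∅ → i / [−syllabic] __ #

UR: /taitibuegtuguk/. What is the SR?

taisivuegesuguki

Rule 1 (stop-cluster e-epenthesis): /g/ and /t/ form a stop–stop cluster, so [e] is inserted between them. /taitibuegtuguk/ → taitibuegetuguk.
Rule 2 (intervocalic spirantization): /t/ is a stop between vowels /i/ and /i/, so it spirantizes to the fricative [s]. /b/ is a stop between vowels /i/ and /u/, so it spirantizes to the fricative [v]. /t/ is a stop between vowels /e/ and /u/, so it spirantizes to the fricative [s]. /taitibuegetuguk/ → taisivuegesuguk.
Rule 3 (final i-epenthesis): the form ends in the consonant /k/, so [i] is inserted word-finally. /taisivuegesuguk/ → taisivuegesuguki.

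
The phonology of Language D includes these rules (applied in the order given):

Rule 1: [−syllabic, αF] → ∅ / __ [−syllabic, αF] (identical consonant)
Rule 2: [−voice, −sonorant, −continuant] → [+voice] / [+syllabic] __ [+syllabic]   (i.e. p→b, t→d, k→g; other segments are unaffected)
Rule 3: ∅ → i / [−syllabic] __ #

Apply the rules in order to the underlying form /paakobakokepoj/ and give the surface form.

paagobagogeboji

Rule 1 (degemination): no segment meets the environment; /paakobakokepoj/ is unchanged.
Rule 2 (intervocalic voicing): /k/ is a voiceless stop between vowels /a/ and /o/, so it voices to [g]. /k/ is a voiceless stop between vowels /a/ and /o/, so it voices to [g]. /k/ is a voiceless stop between vowels /o/ and /e/, so it voices to [g]. /p/ is a voiceless stop between vowels /e/ and /o/, so it voices to [b]. /paakobakokepoj/ → paagobagogeboj.
Rule 3 (final i-epenthesis): the form ends in the consonant /j/, so [i] is inserted word-finally. /paagobagogeboj/ → paagobagogeboji.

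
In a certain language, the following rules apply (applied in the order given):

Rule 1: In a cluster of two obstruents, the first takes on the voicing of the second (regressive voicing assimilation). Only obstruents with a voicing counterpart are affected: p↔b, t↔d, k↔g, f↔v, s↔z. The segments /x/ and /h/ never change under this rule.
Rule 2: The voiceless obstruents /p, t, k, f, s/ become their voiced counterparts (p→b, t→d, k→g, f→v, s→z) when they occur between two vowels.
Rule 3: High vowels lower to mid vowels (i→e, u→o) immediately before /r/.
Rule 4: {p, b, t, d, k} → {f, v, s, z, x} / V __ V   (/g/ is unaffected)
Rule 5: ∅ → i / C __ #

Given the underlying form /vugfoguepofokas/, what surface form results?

Rule 1 (regressive voicing assimilation): /g/ precedes the voiceless obstruent /f/, so it devoices to [k] by assimilation. /vugfoguepofokas/ → vukfoguepofokas.
Rule 2 (intervocalic voicing): /p/ is a voiceless obstruent between vowels /e/ and /o/, so it voices to [b]. /f/ is a voiceless obstruent between vowels /o/ and /o/, so it voices to [v]. /k/ is a voiceless obstruent between vowels /o/ and /a/, so it voices to [g]. /vukfoguepofokas/ → vukfoguebovogas.
Rule 3 (pre-rhotic lowering): no segment meets the environment; /vukfoguebovogas/ is unchanged.
Rule 4 (intervocalic spirantization): /b/ is a stop between vowels /e/ and /o/, so it spirantizes to the fricative [v]. /vukfoguebovogas/ → vukfoguevovogas.
Rule 5 (final i-epenthesis): the form ends in the consonant /s/, so [i] is inserted word-finally. /vukfoguevovogas/ → vukfoguevovogasi.

vukfoguevovogasi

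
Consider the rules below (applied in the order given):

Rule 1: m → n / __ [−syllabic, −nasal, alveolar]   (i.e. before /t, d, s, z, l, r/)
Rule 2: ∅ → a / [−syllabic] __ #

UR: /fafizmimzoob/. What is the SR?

fafizminzooba

Rule 1 (nasal place assimilation): /m/ precedes the alveolar consonant /z/, so it assimilates in place to [n]. /fafizmimzoob/ → fafizminzoob.
Rule 2 (final a-epenthesis): the form ends in the consonant /b/, so [a] is inserted word-finally. /fafizminzoob/ → fafizminzooba.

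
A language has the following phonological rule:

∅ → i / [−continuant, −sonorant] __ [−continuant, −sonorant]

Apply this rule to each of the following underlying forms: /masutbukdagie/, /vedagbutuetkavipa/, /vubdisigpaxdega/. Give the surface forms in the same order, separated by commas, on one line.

masutibukidagie, vedagibutuetikavipa, vubidisigipaxdega

/masutbukdagie/: /t/ and /b/ form a stop–stop cluster, so [i] is inserted between them. /k/ and /d/ form a stop–stop cluster, so [i] is inserted between them. → [masutibukidagie].
/vedagbutuetkavipa/: /g/ and /b/ form a stop–stop cluster, so [i] is inserted between them. /t/ and /k/ form a stop–stop cluster, so [i] is inserted between them. → [vedagibutuetikavipa].
/vubdisigpaxdega/: /b/ and /d/ form a stop–stop cluster, so [i] is inserted between them. /g/ and /p/ form a stop–stop cluster, so [i] is inserted between them. → [vubidisigipaxdega].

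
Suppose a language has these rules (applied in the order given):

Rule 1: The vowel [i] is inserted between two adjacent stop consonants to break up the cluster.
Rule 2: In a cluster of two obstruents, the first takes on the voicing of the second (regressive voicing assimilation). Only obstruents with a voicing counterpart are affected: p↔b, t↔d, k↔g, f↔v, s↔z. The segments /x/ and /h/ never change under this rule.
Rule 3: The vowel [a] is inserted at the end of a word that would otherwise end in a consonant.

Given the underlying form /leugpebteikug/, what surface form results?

Rule 1 (stop-cluster i-epenthesis): /g/ and /p/ form a stop–stop cluster, so [i] is inserted between them. /b/ and /t/ form a stop–stop cluster, so [i] is inserted between them. /leugpebteikug/ → leugipebiteikug.
Rule 2 (regressive voicing assimilation): no segment meets the environment; /leugipebiteikug/ is unchanged.
Rule 3 (final a-epenthesis): the form ends in the consonant /g/, so [a] is inserted word-finally. /leugipebiteikug/ → leugipebiteikuga.

leugipebiteikuga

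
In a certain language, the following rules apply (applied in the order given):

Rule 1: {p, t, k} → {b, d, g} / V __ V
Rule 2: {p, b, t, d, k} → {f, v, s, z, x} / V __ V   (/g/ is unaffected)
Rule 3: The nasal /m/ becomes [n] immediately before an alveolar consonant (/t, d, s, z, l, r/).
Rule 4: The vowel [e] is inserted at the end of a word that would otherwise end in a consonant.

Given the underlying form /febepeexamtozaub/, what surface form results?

feveveexantozaube

Rule 1 (intervocalic voicing): /p/ is a voiceless stop between vowels /e/ and /e/, so it voices to [b]. /febepeexamtozaub/ → febebeexamtozaub.
Rule 2 (intervocalic spirantization): /b/ is a stop between vowels /e/ and /e/, so it spirantizes to the fricative [v]. /b/ is a stop between vowels /e/ and /e/, so it spirantizes to the fricative [v]. /febebeexamtozaub/ → feveveexamtozaub.
Rule 3 (nasal place assimilation): /m/ precedes the alveolar consonant /t/, so it assimilates in place to [n]. /feveveexamtozaub/ → feveveexantozaub.
Rule 4 (final e-epenthesis): the form ends in the consonant /b/, so [e] is inserted word-finally. /feveveexantozaub/ → feveveexantozaube.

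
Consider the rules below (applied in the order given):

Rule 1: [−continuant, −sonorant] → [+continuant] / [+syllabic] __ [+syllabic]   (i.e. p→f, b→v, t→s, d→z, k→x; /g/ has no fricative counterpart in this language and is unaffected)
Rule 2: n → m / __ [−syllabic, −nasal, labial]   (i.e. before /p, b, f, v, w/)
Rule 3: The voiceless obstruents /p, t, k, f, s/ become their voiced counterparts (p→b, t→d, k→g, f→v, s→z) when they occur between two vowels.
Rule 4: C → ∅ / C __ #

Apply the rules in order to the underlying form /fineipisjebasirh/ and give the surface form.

Rule 1 (intervocalic spirantization): /p/ is a stop between vowels /i/ and /i/, so it spirantizes to the fricative [f]. /b/ is a stop between vowels /e/ and /a/, so it spirantizes to the fricative [v]. /fineipisjebasirh/ → fineifisjevasirh.
Rule 2 (nasal place assimilation): no segment meets the environment; /fineifisjevasirh/ is unchanged.
Rule 3 (intervocalic voicing): /f/ is a voiceless obstruent between vowels /i/ and /i/, so it voices to [v]. /s/ is a voiceless obstruent between vowels /a/ and /i/, so it voices to [z]. /fineifisjevasirh/ → fineivisjevazirh.
Rule 4 (final cluster simplification): /h/ is the second consonant of a word-final cluster /rh/, so it deletes. /fineivisjevazirh/ → fineivisjevazir.

fineivisjevazir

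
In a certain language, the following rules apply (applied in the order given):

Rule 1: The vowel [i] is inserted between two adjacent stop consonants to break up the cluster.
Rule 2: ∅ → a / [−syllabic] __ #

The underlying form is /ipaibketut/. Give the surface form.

Rule 1 (stop-cluster i-epenthesis): /b/ and /k/ form a stop–stop cluster, so [i] is inserted between them. /ipaibketut/ → ipaibiketut.
Rule 2 (final a-epenthesis): the form ends in the consonant /t/, so [a] is inserted word-finally. /ipaibiketut/ → ipaibiketuta.

ipaibiketuta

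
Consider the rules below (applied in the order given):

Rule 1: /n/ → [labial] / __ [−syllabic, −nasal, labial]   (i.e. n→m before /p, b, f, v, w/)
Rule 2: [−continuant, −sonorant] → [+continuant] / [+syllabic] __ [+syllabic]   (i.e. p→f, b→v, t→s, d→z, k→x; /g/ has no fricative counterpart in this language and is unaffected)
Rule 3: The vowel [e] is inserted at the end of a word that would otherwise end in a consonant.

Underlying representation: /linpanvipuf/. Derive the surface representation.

Rule 1 (nasal place assimilation): /n/ precedes the labial consonant /p/, so it assimilates in place to [m]. /n/ precedes the labial consonant /v/, so it assimilates in place to [m]. /linpanvipuf/ → limpamvipuf.
Rule 2 (intervocalic spirantization): /p/ is a stop between vowels /i/ and /u/, so it spirantizes to the fricative [f]. /limpamvipuf/ → limpamvifuf.
Rule 3 (final e-epenthesis): the form ends in the consonant /f/, so [e] is inserted word-finally. /limpamvifuf/ → limpamvifufe.

limpamvifufe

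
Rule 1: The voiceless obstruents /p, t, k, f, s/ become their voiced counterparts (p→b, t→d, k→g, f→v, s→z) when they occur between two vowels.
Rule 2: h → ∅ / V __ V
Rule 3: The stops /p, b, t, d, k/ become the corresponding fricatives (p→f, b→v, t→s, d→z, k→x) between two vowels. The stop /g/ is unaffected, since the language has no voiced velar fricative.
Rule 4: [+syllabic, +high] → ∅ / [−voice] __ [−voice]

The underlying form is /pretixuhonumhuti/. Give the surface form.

prezixuonumhuzi

Rule 1 (intervocalic voicing): /t/ is a voiceless obstruent between vowels /e/ and /i/, so it voices to [d]. /t/ is a voiceless obstruent between vowels /u/ and /i/, so it voices to [d]. /pretixuhonumhuti/ → predixuhonumhudi.
Rule 2 (intervocalic h-deletion): /h/ occurs between vowels /u/ and /o/, so it deletes. /predixuhonumhudi/ → predixuonumhudi.
Rule 3 (intervocalic spirantization): /d/ is a stop between vowels /e/ and /i/, so it spirantizes to the fricative [z]. /d/ is a stop between vowels /u/ and /i/, so it spirantizes to the fricative [z]. /predixuonumhudi/ → prezixuonumhuzi.
Rule 4 (high vowel syncope): no segment meets the environment; /prezixuonumhuzi/ is unchanged.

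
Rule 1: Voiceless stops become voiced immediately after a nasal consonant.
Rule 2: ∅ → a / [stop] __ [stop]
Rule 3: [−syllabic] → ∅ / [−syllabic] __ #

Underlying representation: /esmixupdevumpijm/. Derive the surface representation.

esmixupadevumbij

Rule 1 (post-nasal voicing): /p/ is a voiceless stop immediately after the nasal /m/, so it voices to [b]. /esmixupdevumpijm/ → esmixupdevumbijm.
Rule 2 (stop-cluster a-epenthesis): /p/ and /d/ form a stop–stop cluster, so [a] is inserted between them. /esmixupdevumbijm/ → esmixupadevumbijm.
Rule 3 (final cluster simplification): /m/ is the second consonant of a word-final cluster /jm/, so it deletes. /esmixupadevumbijm/ → esmixupadevumbij.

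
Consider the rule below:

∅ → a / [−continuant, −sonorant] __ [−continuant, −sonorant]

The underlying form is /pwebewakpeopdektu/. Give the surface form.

pwebewakapeopadekatu

/k/ and /p/ form a stop–stop cluster, so [a] is inserted between them.
/p/ and /d/ form a stop–stop cluster, so [a] is inserted between them.
/k/ and /t/ form a stop–stop cluster, so [a] is inserted between them.
Surface form: [pwebewakapeopadekatu].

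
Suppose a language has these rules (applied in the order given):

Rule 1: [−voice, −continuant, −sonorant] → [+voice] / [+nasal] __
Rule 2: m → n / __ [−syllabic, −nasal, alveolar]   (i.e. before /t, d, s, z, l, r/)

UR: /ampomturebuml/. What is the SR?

Rule 1 (post-nasal voicing): /p/ is a voiceless stop immediately after the nasal /m/, so it voices to [b]. /t/ is a voiceless stop immediately after the nasal /m/, so it voices to [d]. /ampomturebuml/ → ambomdurebuml.
Rule 2 (nasal place assimilation): /m/ precedes the alveolar consonant /d/, so it assimilates in place to [n]. /m/ precedes the alveolar consonant /l/, so it assimilates in place to [n]. /ambomdurebuml/ → ambondurebunl.

ambondurebunl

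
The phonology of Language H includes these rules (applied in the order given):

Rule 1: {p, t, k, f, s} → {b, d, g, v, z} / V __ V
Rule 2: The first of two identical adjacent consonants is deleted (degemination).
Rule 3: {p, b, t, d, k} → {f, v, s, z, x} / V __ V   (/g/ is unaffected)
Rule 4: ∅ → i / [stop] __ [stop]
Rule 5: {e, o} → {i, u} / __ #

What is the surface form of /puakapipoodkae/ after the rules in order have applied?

Rule 1 (intervocalic voicing): /k/ is a voiceless obstruent between vowels /a/ and /a/, so it voices to [g]. /p/ is a voiceless obstruent between vowels /a/ and /i/, so it voices to [b]. /p/ is a voiceless obstruent between vowels /i/ and /o/, so it voices to [b]. /puakapipoodkae/ → puagabiboodkae.
Rule 2 (degemination): no segment meets the environment; /puagabiboodkae/ is unchanged.
Rule 3 (intervocalic spirantization): /b/ is a stop between vowels /a/ and /i/, so it spirantizes to the fricative [v]. /b/ is a stop between vowels /i/ and /o/, so it spirantizes to the fricative [v]. /puagabiboodkae/ → puagavivoodkae.
Rule 4 (stop-cluster i-epenthesis): /d/ and /k/ form a stop–stop cluster, so [i] is inserted between them. /puagavivoodkae/ → puagavivoodikae.
Rule 5 (final vowel raising): /e/ is a mid vowel in word-final position, so it raises to [i]. /puagavivoodikae/ → puagavivoodikai.

puagavivoodikai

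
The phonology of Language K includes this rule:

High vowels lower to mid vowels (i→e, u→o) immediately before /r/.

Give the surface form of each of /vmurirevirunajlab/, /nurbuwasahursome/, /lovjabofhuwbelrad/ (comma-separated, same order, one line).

/vmurirevirunajlab/: /u/ is a high vowel immediately before /r/, so it lowers to [o]. /i/ is a high vowel immediately before /r/, so it lowers to [e]. /i/ is a high vowel immediately before /r/, so it lowers to [e]. → [vmorereverunajlab].
/nurbuwasahursome/: /u/ is a high vowel immediately before /r/, so it lowers to [o]. /u/ is a high vowel immediately before /r/, so it lowers to [o]. → [norbuwasahorsome].
/lovjabofhuwbelrad/: the rule's environment is not met; surfaces unchanged as [lovjabofhuwbelrad].

vmorereverunajlab, norbuwasahorsome, lovjabofhuwbelrad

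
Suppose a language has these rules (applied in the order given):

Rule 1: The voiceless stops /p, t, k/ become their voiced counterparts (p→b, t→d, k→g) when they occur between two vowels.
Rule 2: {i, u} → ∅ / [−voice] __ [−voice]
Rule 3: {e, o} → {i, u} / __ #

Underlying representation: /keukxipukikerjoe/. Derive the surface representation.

keukxibugigerjoi

Rule 1 (intervocalic voicing): /p/ is a voiceless stop between vowels /i/ and /u/, so it voices to [b]. /k/ is a voiceless stop between vowels /u/ and /i/, so it voices to [g]. /k/ is a voiceless stop between vowels /i/ and /e/, so it voices to [g]. /keukxipukikerjoe/ → keukxibugigerjoe.
Rule 2 (high vowel syncope): no segment meets the environment; /keukxibugigerjoe/ is unchanged.
Rule 3 (final vowel raising): /e/ is a mid vowel in word-final position, so it raises to [i]. /keukxibugigerjoe/ → keukxibugigerjoi.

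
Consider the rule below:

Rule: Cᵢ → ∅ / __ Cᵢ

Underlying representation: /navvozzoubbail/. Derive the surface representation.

/vv/ is a geminate; the first /v/ deletes.
/zz/ is a geminate; the first /z/ deletes.
/bb/ is a geminate; the first /b/ deletes.
Surface form: [navozoubail].

navozoubail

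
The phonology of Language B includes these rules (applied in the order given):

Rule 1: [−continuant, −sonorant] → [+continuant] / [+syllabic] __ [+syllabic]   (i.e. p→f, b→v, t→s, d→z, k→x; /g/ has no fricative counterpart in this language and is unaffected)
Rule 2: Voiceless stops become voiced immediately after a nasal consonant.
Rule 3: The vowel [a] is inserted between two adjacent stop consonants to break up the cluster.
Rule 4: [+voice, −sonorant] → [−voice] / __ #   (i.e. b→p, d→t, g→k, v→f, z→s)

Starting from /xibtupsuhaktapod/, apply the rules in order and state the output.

xibatupsuhakatafot

Rule 1 (intervocalic spirantization): /p/ is a stop between vowels /a/ and /o/, so it spirantizes to the fricative [f]. /xibtupsuhaktapod/ → xibtupsuhaktafod.
Rule 2 (post-nasal voicing): no segment meets the environment; /xibtupsuhaktafod/ is unchanged.
Rule 3 (stop-cluster a-epenthesis): /b/ and /t/ form a stop–stop cluster, so [a] is inserted between them. /k/ and /t/ form a stop–stop cluster, so [a] is inserted between them. /xibtupsuhaktafod/ → xibatupsuhakatafod.
Rule 4 (final devoicing): /d/ is a voiced obstruent in word-final position, so it devoices to [t]. /xibatupsuhakatafod/ → xibatupsuhakatafot.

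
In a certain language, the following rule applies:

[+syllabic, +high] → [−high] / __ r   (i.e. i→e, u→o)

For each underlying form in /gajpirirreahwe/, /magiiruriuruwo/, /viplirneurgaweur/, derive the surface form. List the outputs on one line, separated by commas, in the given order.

gajpererreahwe, magierorioruwo, viplerneorgaweor

/gajpirirreahwe/: /i/ is a high vowel immediately before /r/, so it lowers to [e]. /i/ is a high vowel immediately before /r/, so it lowers to [e]. → [gajpererreahwe].
/magiiruriuruwo/: /i/ is a high vowel immediately before /r/, so it lowers to [e]. /u/ is a high vowel immediately before /r/, so it lowers to [o]. /u/ is a high vowel immediately before /r/, so it lowers to [o]. → [magierorioruwo].
/viplirneurgaweur/: /i/ is a high vowel immediately before /r/, so it lowers to [e]. /u/ is a high vowel immediately before /r/, so it lowers to [o]. /u/ is a high vowel immediately before /r/, so it lowers to [o]. → [viplerneorgaweor].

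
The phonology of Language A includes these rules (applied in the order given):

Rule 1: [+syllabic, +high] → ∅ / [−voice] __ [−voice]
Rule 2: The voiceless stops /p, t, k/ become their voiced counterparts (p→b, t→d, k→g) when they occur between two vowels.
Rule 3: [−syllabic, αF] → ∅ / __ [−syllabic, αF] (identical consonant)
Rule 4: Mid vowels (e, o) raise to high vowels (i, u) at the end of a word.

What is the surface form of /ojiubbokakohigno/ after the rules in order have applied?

ojiubogagohignu

Rule 1 (high vowel syncope): no segment meets the environment; /ojiubbokakohigno/ is unchanged.
Rule 2 (intervocalic voicing): /k/ is a voiceless stop between vowels /o/ and /a/, so it voices to [g]. /k/ is a voiceless stop between vowels /a/ and /o/, so it voices to [g]. /ojiubbokakohigno/ → ojiubbogagohigno.
Rule 3 (degemination): /bb/ is a geminate; the first /b/ deletes. /ojiubbogagohigno/ → ojiubogagohigno.
Rule 4 (final vowel raising): /o/ is a mid vowel in word-final position, so it raises to [u]. /ojiubogagohigno/ → ojiubogagohignu.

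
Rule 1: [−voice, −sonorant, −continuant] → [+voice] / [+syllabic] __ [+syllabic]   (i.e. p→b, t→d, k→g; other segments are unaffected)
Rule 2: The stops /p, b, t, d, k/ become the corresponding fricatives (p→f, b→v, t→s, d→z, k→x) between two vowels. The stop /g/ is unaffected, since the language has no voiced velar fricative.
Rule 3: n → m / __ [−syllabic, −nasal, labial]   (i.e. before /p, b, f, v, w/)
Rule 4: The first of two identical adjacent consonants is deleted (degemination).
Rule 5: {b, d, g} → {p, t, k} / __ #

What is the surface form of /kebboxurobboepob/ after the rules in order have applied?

Rule 1 (intervocalic voicing): /p/ is a voiceless stop between vowels /e/ and /o/, so it voices to [b]. /kebboxurobboepob/ → kebboxurobboebob.
Rule 2 (intervocalic spirantization): /b/ is a stop between vowels /e/ and /o/, so it spirantizes to the fricative [v]. /kebboxurobboebob/ → kebboxurobboevob.
Rule 3 (nasal place assimilation): no segment meets the environment; /kebboxurobboevob/ is unchanged.
Rule 4 (degemination): /bb/ is a geminate; the first /b/ deletes. /bb/ is a geminate; the first /b/ deletes. /kebboxurobboevob/ → keboxuroboevob.
Rule 5 (final devoicing): /b/ is a voiced stop in word-final position, so it devoices to [p]. /keboxuroboevob/ → keboxuroboevop.

keboxuroboevop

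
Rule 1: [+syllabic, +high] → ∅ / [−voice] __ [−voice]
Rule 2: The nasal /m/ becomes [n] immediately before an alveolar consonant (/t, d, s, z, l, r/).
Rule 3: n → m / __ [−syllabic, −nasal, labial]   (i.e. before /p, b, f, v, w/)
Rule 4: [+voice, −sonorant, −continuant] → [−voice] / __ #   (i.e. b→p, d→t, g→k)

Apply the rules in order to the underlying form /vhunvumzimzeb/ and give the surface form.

Rule 1 (high vowel syncope): no segment meets the environment; /vhunvumzimzeb/ is unchanged.
Rule 2 (nasal place assimilation): /m/ precedes the alveolar consonant /z/, so it assimilates in place to [n]. /m/ precedes the alveolar consonant /z/, so it assimilates in place to [n]. /vhunvumzimzeb/ → vhunvunzinzeb.
Rule 3 (nasal place assimilation): /n/ precedes the labial consonant /v/, so it assimilates in place to [m]. /vhunvunzinzeb/ → vhumvunzinzeb.
Rule 4 (final devoicing): /b/ is a voiced stop in word-final position, so it devoices to [p]. /vhumvunzinzeb/ → vhumvunzinzep.

vhumvunzinzep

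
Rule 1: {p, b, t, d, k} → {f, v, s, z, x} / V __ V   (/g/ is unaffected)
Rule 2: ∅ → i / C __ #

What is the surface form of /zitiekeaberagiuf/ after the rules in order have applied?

zisiexeaveragiufi

Rule 1 (intervocalic spirantization): /t/ is a stop between vowels /i/ and /i/, so it spirantizes to the fricative [s]. /k/ is a stop between vowels /e/ and /e/, so it spirantizes to the fricative [x]. /b/ is a stop between vowels /a/ and /e/, so it spirantizes to the fricative [v]. /zitiekeaberagiuf/ → zisiexeaveragiuf.
Rule 2 (final i-epenthesis): the form ends in the consonant /f/, so [i] is inserted word-finally. /zisiexeaveragiuf/ → zisiexeaveragiufi.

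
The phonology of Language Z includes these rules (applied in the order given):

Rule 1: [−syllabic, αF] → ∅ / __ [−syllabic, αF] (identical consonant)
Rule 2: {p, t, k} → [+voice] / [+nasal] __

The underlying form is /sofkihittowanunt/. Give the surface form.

sofkihitowanund

Rule 1 (degemination): /tt/ is a geminate; the first /t/ deletes. /sofkihittowanunt/ → sofkihitowanunt.
Rule 2 (post-nasal voicing): /t/ is a voiceless stop immediately after the nasal /n/, so it voices to [d]. /sofkihitowanunt/ → sofkihitowanund.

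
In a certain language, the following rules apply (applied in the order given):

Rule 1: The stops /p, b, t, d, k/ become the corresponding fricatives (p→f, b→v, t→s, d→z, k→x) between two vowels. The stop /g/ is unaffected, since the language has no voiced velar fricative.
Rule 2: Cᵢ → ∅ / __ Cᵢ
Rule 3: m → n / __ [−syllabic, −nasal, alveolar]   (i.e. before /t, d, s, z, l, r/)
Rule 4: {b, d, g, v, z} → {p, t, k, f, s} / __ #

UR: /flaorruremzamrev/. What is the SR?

flaorurenzanref

Rule 1 (intervocalic spirantization): no segment meets the environment; /flaorruremzamrev/ is unchanged.
Rule 2 (degemination): /rr/ is a geminate; the first /r/ deletes. /flaorruremzamrev/ → flaoruremzamrev.
Rule 3 (nasal place assimilation): /m/ precedes the alveolar consonant /z/, so it assimilates in place to [n]. /m/ precedes the alveolar consonant /r/, so it assimilates in place to [n]. /flaoruremzamrev/ → flaorurenzanrev.
Rule 4 (final devoicing): /v/ is a voiced obstruent in word-final position, so it devoices to [f]. /flaorurenzanrev/ → flaorurenzanref.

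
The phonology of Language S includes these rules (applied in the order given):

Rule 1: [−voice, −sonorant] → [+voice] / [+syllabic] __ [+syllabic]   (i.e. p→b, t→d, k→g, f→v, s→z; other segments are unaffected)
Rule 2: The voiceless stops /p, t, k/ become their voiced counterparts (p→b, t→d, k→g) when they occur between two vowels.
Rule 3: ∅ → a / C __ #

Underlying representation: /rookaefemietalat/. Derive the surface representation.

Rule 1 (intervocalic voicing): /k/ is a voiceless obstruent between vowels /o/ and /a/, so it voices to [g]. /f/ is a voiceless obstruent between vowels /e/ and /e/, so it voices to [v]. /t/ is a voiceless obstruent between vowels /e/ and /a/, so it voices to [d]. /rookaefemietalat/ → roogaevemiedalat.
Rule 2 (intervocalic voicing): no segment meets the environment; /roogaevemiedalat/ is unchanged.
Rule 3 (final a-epenthesis): the form ends in the consonant /t/, so [a] is inserted word-finally. /roogaevemiedalat/ → roogaevemiedalata.

roogaevemiedalata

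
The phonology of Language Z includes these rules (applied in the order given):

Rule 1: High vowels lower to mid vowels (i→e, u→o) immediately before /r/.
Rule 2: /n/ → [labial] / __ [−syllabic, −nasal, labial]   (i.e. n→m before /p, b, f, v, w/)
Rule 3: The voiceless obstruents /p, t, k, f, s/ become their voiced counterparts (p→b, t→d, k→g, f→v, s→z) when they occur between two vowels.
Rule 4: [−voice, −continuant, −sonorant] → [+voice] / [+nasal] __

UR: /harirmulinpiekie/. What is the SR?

harermulimbiegie

Rule 1 (pre-rhotic lowering): /i/ is a high vowel immediately before /r/, so it lowers to [e]. /harirmulinpiekie/ → harermulinpiekie.
Rule 2 (nasal place assimilation): /n/ precedes the labial consonant /p/, so it assimilates in place to [m]. /harermulinpiekie/ → harermulimpiekie.
Rule 3 (intervocalic voicing): /k/ is a voiceless obstruent between vowels /e/ and /i/, so it voices to [g]. /harermulimpiekie/ → harermulimpiegie.
Rule 4 (post-nasal voicing): /p/ is a voiceless stop immediately after the nasal /m/, so it voices to [b]. /harermulimpiegie/ → harermulimbiegie.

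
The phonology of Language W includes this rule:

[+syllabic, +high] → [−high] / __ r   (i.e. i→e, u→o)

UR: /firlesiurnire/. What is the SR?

Scanning /firlesiurnire/: /i/ is a high vowel immediately before /r/, so it lowers to [e]; /i/ at position 7 is not in the conditioning environment; /u/ is a high vowel immediately before /r/, so it lowers to [o]; /i/ is a high vowel immediately before /r/, so it lowers to [e].
Result: [ferlesiornere].

ferlesiornere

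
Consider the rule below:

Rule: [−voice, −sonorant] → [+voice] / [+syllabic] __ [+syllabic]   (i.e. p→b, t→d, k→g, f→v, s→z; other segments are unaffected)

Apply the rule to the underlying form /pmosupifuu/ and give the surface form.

/s/ is a voiceless obstruent between vowels /o/ and /u/, so it voices to [z].
/p/ is a voiceless obstruent between vowels /u/ and /i/, so it voices to [b].
/f/ is a voiceless obstruent between vowels /i/ and /u/, so it voices to [v].
The other instance of /p/ does not occur in the required environment and remains unchanged.
Surface form: [pmozubivuu].

pmozubivuu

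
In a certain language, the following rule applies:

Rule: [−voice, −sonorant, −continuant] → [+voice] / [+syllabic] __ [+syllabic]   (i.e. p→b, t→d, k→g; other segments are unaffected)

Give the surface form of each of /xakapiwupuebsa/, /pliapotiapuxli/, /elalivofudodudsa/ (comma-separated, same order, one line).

/xakapiwupuebsa/: /k/ is a voiceless stop between vowels /a/ and /a/, so it voices to [g]. /p/ is a voiceless stop between vowels /a/ and /i/, so it voices to [b]. /p/ is a voiceless stop between vowels /u/ and /u/, so it voices to [b]. → [xagabiwubuebsa].
/pliapotiapuxli/: /p/ is a voiceless stop between vowels /a/ and /o/, so it voices to [b]. /t/ is a voiceless stop between vowels /o/ and /i/, so it voices to [d]. /p/ is a voiceless stop between vowels /a/ and /u/, so it voices to [b]. → [pliabodiabuxli].
/elalivofudodudsa/: the rule's environment is not met; surfaces unchanged as [elalivofudodudsa].

xagabiwubuebsa, pliabodiabuxli, elalivofudodudsa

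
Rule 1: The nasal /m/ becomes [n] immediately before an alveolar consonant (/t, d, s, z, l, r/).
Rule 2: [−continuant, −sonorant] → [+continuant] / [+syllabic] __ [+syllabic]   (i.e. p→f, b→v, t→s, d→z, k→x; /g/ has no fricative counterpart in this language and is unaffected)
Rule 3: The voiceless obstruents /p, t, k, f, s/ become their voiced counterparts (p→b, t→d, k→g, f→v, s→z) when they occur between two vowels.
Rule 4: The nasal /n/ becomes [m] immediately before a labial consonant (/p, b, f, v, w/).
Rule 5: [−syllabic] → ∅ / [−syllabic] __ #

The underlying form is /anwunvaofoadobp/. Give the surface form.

amwumvaovoazob

Rule 1 (nasal place assimilation): no segment meets the environment; /anwunvaofoadobp/ is unchanged.
Rule 2 (intervocalic spirantization): /d/ is a stop between vowels /a/ and /o/, so it spirantizes to the fricative [z]. /anwunvaofoadobp/ → anwunvaofoazobp.
Rule 3 (intervocalic voicing): /f/ is a voiceless obstruent between vowels /o/ and /o/, so it voices to [v]. /anwunvaofoazobp/ → anwunvaovoazobp.
Rule 4 (nasal place assimilation): /n/ precedes the labial consonant /w/, so it assimilates in place to [m]. /n/ precedes the labial consonant /v/, so it assimilates in place to [m]. /anwunvaovoazobp/ → amwumvaovoazobp.
Rule 5 (final cluster simplification): /p/ is the second consonant of a word-final cluster /bp/, so it deletes. /amwumvaovoazobp/ → amwumvaovoazob.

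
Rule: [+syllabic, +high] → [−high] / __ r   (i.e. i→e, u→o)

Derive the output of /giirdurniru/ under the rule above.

/i/ is a high vowel immediately before /r/, so it lowers to [e].
/u/ is a high vowel immediately before /r/, so it lowers to [o].
/i/ is a high vowel immediately before /r/, so it lowers to [e].
Surface form: [gierdorneru].

gierdorneru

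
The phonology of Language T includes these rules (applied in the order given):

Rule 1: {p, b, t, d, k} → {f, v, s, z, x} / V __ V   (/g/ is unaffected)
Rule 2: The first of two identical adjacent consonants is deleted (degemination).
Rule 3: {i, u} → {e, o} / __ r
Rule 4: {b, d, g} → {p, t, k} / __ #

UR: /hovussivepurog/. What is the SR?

Rule 1 (intervocalic spirantization): /p/ is a stop between vowels /e/ and /u/, so it spirantizes to the fricative [f]. /hovussivepurog/ → hovussivefurog.
Rule 2 (degemination): /ss/ is a geminate; the first /s/ deletes. /hovussivefurog/ → hovusivefurog.
Rule 3 (pre-rhotic lowering): /u/ is a high vowel immediately before /r/, so it lowers to [o]. /hovusivefurog/ → hovusiveforog.
Rule 4 (final devoicing): /g/ is a voiced stop in word-final position, so it devoices to [k]. /hovusiveforog/ → hovusiveforok.

hovusiveforok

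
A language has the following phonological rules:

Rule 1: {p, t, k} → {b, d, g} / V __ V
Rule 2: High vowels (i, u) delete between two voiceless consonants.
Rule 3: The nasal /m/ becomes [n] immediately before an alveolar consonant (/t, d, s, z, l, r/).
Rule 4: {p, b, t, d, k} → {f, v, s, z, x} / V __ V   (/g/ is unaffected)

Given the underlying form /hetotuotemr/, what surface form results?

hezozuozenr

Rule 1 (intervocalic voicing): /t/ is a voiceless stop between vowels /e/ and /o/, so it voices to [d]. /t/ is a voiceless stop between vowels /o/ and /u/, so it voices to [d]. /t/ is a voiceless stop between vowels /o/ and /e/, so it voices to [d]. /hetotuotemr/ → hedoduodemr.
Rule 2 (high vowel syncope): no segment meets the environment; /hedoduodemr/ is unchanged.
Rule 3 (nasal place assimilation): /m/ precedes the alveolar consonant /r/, so it assimilates in place to [n]. /hedoduodemr/ → hedoduodenr.
Rule 4 (intervocalic spirantization): /d/ is a stop between vowels /e/ and /o/, so it spirantizes to the fricative [z]. /d/ is a stop between vowels /o/ and /u/, so it spirantizes to the fricative [z]. /d/ is a stop between vowels /o/ and /e/, so it spirantizes to the fricative [z]. /hedoduodenr/ → hezozuozenr.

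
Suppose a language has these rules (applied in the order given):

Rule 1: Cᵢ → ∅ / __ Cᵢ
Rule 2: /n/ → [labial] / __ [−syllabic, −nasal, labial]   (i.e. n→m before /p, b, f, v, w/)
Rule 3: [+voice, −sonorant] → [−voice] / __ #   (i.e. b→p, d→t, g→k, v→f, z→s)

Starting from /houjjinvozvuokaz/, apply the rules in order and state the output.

Rule 1 (degemination): /jj/ is a geminate; the first /j/ deletes. /houjjinvozvuokaz/ → houjinvozvuokaz.
Rule 2 (nasal place assimilation): /n/ precedes the labial consonant /v/, so it assimilates in place to [m]. /houjinvozvuokaz/ → houjimvozvuokaz.
Rule 3 (final devoicing): /z/ is a voiced obstruent in word-final position, so it devoices to [s]. /houjimvozvuokaz/ → houjimvozvuokas.

houjimvozvuokas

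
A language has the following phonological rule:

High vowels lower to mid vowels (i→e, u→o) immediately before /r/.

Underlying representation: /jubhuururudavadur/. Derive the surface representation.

jubhuororudavador

/u/ is a high vowel immediately before /r/, so it lowers to [o].
/u/ is a high vowel immediately before /r/, so it lowers to [o].
/u/ is a high vowel immediately before /r/, so it lowers to [o].
The other instances of /u/ do not occur in the required environment and remain unchanged.
Surface form: [jubhuororudavador].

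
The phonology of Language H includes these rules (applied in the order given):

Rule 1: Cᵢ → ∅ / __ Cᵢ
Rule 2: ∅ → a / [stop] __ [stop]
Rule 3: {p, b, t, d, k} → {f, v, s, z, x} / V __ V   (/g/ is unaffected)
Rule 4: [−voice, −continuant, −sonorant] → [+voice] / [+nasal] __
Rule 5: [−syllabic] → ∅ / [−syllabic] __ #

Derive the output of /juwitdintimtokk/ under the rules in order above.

juwisazindimdok

Rule 1 (degemination): /kk/ is a geminate; the first /k/ deletes. /juwitdintimtokk/ → juwitdintimtok.
Rule 2 (stop-cluster a-epenthesis): /t/ and /d/ form a stop–stop cluster, so [a] is inserted between them. /juwitdintimtok/ → juwitadintimtok.
Rule 3 (intervocalic spirantization): /t/ is a stop between vowels /i/ and /a/, so it spirantizes to the fricative [s]. /d/ is a stop between vowels /a/ and /i/, so it spirantizes to the fricative [z]. /juwitadintimtok/ → juwisazintimtok.
Rule 4 (post-nasal voicing): /t/ is a voiceless stop immediately after the nasal /n/, so it voices to [d]. /t/ is a voiceless stop immediately after the nasal /m/, so it voices to [d]. /juwisazintimtok/ → juwisazindimdok.
Rule 5 (final cluster simplification): no segment meets the environment; /juwisazindimdok/ is unchanged.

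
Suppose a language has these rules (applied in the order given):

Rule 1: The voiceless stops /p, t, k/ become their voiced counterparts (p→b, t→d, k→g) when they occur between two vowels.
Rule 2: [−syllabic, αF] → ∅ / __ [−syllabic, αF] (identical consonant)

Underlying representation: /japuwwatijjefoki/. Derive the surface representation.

Rule 1 (intervocalic voicing): /p/ is a voiceless stop between vowels /a/ and /u/, so it voices to [b]. /t/ is a voiceless stop between vowels /a/ and /i/, so it voices to [d]. /k/ is a voiceless stop between vowels /o/ and /i/, so it voices to [g]. /japuwwatijjefoki/ → jabuwwadijjefogi.
Rule 2 (degemination): /ww/ is a geminate; the first /w/ deletes. /jj/ is a geminate; the first /j/ deletes. /jabuwwadijjefogi/ → jabuwadijefogi.

jabuwadijefogi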